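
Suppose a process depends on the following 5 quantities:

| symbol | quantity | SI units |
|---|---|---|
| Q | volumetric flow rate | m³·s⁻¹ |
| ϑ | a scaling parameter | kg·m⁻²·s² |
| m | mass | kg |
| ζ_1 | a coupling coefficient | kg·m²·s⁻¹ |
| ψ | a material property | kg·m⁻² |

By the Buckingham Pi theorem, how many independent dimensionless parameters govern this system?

There are 5 variables and 3 base dimensions (M, L, T).
The dimension matrix has rank 3.
Independent dimensionless groups: 5 − 3 = 2.

2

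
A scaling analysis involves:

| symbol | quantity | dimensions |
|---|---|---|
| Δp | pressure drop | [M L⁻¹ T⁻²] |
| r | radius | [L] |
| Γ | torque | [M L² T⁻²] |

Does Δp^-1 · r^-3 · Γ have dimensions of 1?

Sum the exponent of each base dimension across the product:
  M: −[Δp]_M − 3·[r]_M + [Γ]_M = −(1) − 3·(0) + (1) = 0
  L: −[Δp]_L − 3·[r]_L + [Γ]_L = −(-1) − 3·(1) + (2) = 0
  T: −[Δp]_T − 3·[r]_T + [Γ]_T = −(-2) − 3·(0) + (-2) = 0
  Θ: −[Δp]_Θ − 3·[r]_Θ + [Γ]_Θ = −(0) − 3·(0) + (0) = 0
All base exponents vanish — dimensionless.

yes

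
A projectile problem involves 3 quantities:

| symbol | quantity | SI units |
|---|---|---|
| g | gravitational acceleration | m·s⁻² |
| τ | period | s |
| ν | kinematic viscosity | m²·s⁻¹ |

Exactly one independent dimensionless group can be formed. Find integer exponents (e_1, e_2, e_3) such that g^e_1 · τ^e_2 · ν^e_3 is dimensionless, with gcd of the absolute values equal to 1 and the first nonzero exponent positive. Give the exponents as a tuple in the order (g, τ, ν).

L: e_1·(1) + e_2·(0) + e_3·(2) = 0
T: e_1·(-2) + e_2·(1) + e_3·(-1) = 0
Solving this homogeneous linear system for the smallest-integer solution (first nonzero entry positive) gives (2, 3, -1).

(2, 3, -1)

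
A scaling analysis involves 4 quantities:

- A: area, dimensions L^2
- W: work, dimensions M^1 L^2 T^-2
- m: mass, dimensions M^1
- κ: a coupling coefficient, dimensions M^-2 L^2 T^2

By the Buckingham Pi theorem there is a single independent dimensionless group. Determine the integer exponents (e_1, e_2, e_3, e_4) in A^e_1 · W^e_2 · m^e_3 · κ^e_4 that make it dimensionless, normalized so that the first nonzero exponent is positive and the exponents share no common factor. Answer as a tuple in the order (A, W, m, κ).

(2, -1, -1, -1)

M: e_1·(0) + e_2·(1) + e_3·(1) + e_4·(-2) = 0
L: e_1·(2) + e_2·(2) + e_3·(0) + e_4·(2) = 0
T: e_1·(0) + e_2·(-2) + e_3·(0) + e_4·(2) = 0
Solving this homogeneous linear system for the smallest-integer solution (first nonzero entry positive) gives (2, -1, -1, -1).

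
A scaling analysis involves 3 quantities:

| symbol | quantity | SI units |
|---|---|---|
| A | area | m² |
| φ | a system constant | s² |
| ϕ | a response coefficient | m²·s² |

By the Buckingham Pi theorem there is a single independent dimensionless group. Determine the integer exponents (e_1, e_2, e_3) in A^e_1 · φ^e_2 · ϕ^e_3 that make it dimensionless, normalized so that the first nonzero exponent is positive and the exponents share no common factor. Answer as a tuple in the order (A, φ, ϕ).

L: e_1·(2) + e_2·(0) + e_3·(2) = 0
T: e_1·(0) + e_2·(2) + e_3·(2) = 0
Solving this homogeneous linear system for the smallest-integer solution (first nonzero entry positive) gives (1, 1, -1).

(1, 1, -1)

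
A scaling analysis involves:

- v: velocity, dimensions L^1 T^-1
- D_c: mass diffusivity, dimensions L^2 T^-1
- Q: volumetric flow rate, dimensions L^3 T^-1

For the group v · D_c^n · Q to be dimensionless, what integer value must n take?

-2

Balance the L exponent: (2)·n from D_c, plus (1) + (3) = 4 from the rest, must sum to zero.
2n + 4 = 0, so n = -2.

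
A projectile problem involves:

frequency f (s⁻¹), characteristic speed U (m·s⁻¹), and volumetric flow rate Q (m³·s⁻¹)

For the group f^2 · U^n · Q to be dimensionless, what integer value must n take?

-3

Balance the L exponent: (1)·n from U, plus 2·(0) + (3) = 3 from the rest, must sum to zero.
n + 3 = 0, so n = -3.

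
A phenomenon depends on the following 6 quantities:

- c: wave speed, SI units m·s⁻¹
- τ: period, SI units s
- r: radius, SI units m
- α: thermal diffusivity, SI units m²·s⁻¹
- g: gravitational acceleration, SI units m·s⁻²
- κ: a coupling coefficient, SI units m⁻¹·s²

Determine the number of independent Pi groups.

4

There are 6 variables and 2 base dimensions (L, T).
The dimension matrix has rank 2.
Independent dimensionless groups: 6 − 2 = 4.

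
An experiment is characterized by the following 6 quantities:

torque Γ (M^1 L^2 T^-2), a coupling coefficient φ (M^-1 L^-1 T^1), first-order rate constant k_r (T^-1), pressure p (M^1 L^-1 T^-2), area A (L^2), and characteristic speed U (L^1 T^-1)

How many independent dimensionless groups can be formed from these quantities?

There are 6 variables and 3 base dimensions (M, L, T).
The dimension matrix has rank 3.
Independent dimensionless groups: 6 − 3 = 3.

3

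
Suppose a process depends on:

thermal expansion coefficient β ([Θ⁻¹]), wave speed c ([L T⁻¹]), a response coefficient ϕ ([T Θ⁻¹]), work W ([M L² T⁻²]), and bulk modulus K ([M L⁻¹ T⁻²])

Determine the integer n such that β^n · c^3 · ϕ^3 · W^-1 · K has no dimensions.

-3

Balance the Θ exponent: (-1)·n from β, plus 3·(0) + 3·(-1) − (0) + (0) = -3 from the rest, must sum to zero.
−n − 3 = 0, so n = -3.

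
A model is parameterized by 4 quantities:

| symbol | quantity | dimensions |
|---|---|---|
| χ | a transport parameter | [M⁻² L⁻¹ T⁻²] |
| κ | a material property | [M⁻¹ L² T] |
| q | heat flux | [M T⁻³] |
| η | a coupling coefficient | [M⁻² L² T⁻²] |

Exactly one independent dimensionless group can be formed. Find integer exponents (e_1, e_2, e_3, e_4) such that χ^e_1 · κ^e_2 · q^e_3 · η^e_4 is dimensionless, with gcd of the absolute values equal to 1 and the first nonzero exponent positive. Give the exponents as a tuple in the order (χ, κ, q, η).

(2, 4, 2, -3)

M: e_1·(-2) + e_2·(-1) + e_3·(1) + e_4·(-2) = 0
L: e_1·(-1) + e_2·(2) + e_3·(0) + e_4·(2) = 0
T: e_1·(-2) + e_2·(1) + e_3·(-3) + e_4·(-2) = 0
Solving this homogeneous linear system for the smallest-integer solution (first nonzero entry positive) gives (2, 4, 2, -3).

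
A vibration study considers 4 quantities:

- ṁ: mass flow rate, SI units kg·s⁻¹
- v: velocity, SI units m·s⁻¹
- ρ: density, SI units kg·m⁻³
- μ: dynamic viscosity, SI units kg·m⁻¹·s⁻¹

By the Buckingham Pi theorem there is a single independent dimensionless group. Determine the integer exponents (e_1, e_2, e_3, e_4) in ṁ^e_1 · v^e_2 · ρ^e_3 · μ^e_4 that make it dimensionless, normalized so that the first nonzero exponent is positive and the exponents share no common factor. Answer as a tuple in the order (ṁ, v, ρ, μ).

(1, 1, 1, -2)

M: e_1·(1) + e_2·(0) + e_3·(1) + e_4·(1) = 0
L: e_1·(0) + e_2·(1) + e_3·(-3) + e_4·(-1) = 0
T: e_1·(-1) + e_2·(-1) + e_3·(0) + e_4·(-1) = 0
Solving this homogeneous linear system for the smallest-integer solution (first nonzero entry positive) gives (1, 1, 1, -2).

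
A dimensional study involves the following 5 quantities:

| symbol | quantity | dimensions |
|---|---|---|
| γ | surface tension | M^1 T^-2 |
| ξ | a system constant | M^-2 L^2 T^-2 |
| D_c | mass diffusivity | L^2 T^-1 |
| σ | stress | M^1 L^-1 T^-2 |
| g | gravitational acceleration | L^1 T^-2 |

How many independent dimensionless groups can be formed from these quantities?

There are 5 variables and 3 base dimensions (M, L, T).
The dimension matrix has rank 3.
Independent dimensionless groups: 5 − 3 = 2.

2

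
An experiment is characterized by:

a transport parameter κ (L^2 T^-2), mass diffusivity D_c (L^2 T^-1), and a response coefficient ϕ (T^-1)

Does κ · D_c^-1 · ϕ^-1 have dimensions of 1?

Sum the exponent of each base dimension across the product:
  M: [κ]_M − [D_c]_M − [ϕ]_M = (0) − (0) − (0) = 0
  L: [κ]_L − [D_c]_L − [ϕ]_L = (2) − (2) − (0) = 0
  T: [κ]_T − [D_c]_T − [ϕ]_T = (-2) − (-1) − (-1) = 0
All base exponents vanish — dimensionless.

yes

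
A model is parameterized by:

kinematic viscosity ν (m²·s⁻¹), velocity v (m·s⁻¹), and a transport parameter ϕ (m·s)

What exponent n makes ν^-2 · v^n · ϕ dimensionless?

Balance the L exponent: (1)·n from v, plus −2·(2) + (1) = -3 from the rest, must sum to zero.
n − 3 = 0, so n = 3.

3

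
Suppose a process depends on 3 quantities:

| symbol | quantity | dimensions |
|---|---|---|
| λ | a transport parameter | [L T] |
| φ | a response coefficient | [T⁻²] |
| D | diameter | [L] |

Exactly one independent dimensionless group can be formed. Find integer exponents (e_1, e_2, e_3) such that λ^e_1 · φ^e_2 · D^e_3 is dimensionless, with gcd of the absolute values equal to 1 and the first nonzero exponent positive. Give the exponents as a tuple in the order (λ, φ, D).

(2, 1, -2)

L: e_1·(1) + e_2·(0) + e_3·(1) = 0
T: e_1·(1) + e_2·(-2) + e_3·(0) = 0
Solving this homogeneous linear system for the smallest-integer solution (first nonzero entry positive) gives (2, 1, -2).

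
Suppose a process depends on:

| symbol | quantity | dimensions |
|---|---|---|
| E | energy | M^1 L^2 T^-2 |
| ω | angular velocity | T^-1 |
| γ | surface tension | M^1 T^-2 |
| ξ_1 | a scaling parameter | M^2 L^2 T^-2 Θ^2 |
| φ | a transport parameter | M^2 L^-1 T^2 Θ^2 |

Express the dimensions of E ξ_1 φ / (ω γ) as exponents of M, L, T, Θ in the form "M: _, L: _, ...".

Collect each base-dimension exponent across the product:
  M: (1) − (0) − (1) + (2) + (2) = 4
  L: (2) − (0) − (0) + (2) + (-1) = 3
  T: (-2) − (-1) − (-2) + (-2) + (2) = 1
  Θ: (0) − (0) − (0) + (2) + (2) = 4
So the dimensions are [M⁴ L³ T Θ⁴].

M: 4, L: 3, T: 1, Θ: 4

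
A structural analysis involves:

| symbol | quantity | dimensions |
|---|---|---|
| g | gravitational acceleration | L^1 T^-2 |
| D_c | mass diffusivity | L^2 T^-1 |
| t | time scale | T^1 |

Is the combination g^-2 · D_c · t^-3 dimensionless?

yes

Sum the exponent of each base dimension across the product:
  L: −2·[g]_L + [D_c]_L − 3·[t]_L = −2·(1) + (2) − 3·(0) = 0
  T: −2·[g]_T + [D_c]_T − 3·[t]_T = −2·(-2) + (-1) − 3·(1) = 0
All base exponents vanish — dimensionless.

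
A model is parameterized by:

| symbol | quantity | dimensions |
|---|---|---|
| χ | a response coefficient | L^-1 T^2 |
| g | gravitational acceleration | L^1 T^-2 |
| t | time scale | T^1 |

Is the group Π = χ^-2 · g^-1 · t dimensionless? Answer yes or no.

Sum the exponent of each base dimension across the product:
  L: −2·[χ]_L − [g]_L + [t]_L = −2·(-1) − (1) + (0) = 1
  T: −2·[χ]_T − [g]_T + [t]_T = −2·(2) − (-2) + (1) = -1
Net dimensions [L T⁻¹] ≠ [1] — not dimensionless.

no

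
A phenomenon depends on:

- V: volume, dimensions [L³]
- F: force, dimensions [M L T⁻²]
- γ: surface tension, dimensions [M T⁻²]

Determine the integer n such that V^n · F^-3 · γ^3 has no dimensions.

1

Balance the L exponent: (3)·n from V, plus −3·(1) + 3·(0) = -3 from the rest, must sum to zero.
3n − 3 = 0, so n = 1.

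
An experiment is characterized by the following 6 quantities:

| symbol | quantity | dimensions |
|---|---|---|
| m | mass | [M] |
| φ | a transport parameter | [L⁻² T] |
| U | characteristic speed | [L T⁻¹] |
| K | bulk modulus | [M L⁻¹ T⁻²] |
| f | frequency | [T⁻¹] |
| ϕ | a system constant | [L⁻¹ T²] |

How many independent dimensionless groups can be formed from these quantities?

There are 6 variables and 3 base dimensions (M, L, T).
The dimension matrix has rank 3.
Independent dimensionless groups: 6 − 3 = 3.

3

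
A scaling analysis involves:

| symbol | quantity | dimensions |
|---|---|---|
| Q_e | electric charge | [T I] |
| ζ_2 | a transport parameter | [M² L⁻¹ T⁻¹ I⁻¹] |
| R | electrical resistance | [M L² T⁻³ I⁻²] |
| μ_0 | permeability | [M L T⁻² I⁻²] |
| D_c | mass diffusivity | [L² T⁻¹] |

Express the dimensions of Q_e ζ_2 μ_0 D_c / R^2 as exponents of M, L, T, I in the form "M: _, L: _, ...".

M: 1, L: -2, T: 3, I: 2

Collect each base-dimension exponent across the product:
  M: (0) + (2) − 2·(1) + (1) + (0) = 1
  L: (0) + (-1) − 2·(2) + (1) + (2) = -2
  T: (1) + (-1) − 2·(-3) + (-2) + (-1) = 3
  I: (1) + (-1) − 2·(-2) + (-2) + (0) = 2
So the dimensions are [M L⁻² T³ I²].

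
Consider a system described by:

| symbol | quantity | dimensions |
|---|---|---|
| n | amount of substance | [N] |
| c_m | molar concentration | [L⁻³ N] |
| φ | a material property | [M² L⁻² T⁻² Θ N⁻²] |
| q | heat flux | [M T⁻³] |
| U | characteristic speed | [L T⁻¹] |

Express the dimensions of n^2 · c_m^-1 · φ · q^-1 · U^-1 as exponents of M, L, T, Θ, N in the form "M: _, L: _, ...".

Collect each base-dimension exponent across the product:
  M: 2·(0) − (0) + (2) − (1) − (0) = 1
  L: 2·(0) − (-3) + (-2) − (0) − (1) = 0
  T: 2·(0) − (0) + (-2) − (-3) − (-1) = 2
  Θ: 2·(0) − (0) + (1) − (0) − (0) = 1
  N: 2·(1) − (1) + (-2) − (0) − (0) = -1
So the dimensions are [M T² Θ N⁻¹].

M: 1, L: 0, T: 2, Θ: 1, N: -1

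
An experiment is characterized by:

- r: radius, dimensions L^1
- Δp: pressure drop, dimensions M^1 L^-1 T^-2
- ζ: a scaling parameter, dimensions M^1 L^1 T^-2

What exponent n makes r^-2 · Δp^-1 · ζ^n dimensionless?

1

Balance the M exponent: (1)·n from ζ, plus −2·(0) − (1) = -1 from the rest, must sum to zero.
n − 1 = 0, so n = 1.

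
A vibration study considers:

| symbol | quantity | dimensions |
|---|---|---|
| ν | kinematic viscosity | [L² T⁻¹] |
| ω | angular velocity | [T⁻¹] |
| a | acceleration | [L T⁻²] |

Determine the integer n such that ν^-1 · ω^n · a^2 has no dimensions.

Balance the T exponent: (-1)·n from ω, plus −(-1) + 2·(-2) = -3 from the rest, must sum to zero.
−n − 3 = 0, so n = -3.

-3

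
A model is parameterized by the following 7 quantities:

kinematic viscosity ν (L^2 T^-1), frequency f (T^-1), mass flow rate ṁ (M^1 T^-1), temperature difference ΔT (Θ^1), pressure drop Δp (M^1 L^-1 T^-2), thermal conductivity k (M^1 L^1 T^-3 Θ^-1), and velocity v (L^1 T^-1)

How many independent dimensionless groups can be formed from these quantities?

3

There are 7 variables and 4 base dimensions (M, L, T, Θ).
The dimension matrix has rank 4.
Independent dimensionless groups: 7 − 4 = 3.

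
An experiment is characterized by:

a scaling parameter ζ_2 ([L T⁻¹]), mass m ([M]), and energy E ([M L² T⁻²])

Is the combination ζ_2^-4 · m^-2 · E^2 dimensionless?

yes

Sum the exponent of each base dimension across the product:
  M: −4·[ζ_2]_M − 2·[m]_M + 2·[E]_M = −4·(0) − 2·(1) + 2·(1) = 0
  L: −4·[ζ_2]_L − 2·[m]_L + 2·[E]_L = −4·(1) − 2·(0) + 2·(2) = 0
  T: −4·[ζ_2]_T − 2·[m]_T + 2·[E]_T = −4·(-1) − 2·(0) + 2·(-2) = 0
All base exponents vanish — dimensionless.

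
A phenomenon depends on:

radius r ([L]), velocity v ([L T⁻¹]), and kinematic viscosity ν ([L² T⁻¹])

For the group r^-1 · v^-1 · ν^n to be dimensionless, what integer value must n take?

Balance the L exponent: (2)·n from ν, plus −(1) − (1) = -2 from the rest, must sum to zero.
2n − 2 = 0, so n = 1.

1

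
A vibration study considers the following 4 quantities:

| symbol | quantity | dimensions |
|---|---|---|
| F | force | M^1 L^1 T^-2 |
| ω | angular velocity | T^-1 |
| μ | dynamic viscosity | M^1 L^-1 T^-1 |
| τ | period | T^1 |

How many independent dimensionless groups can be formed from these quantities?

There are 4 variables and 3 base dimensions (M, L, T).
The dimension matrix has rank 3.
Independent dimensionless groups: 4 − 3 = 1.

1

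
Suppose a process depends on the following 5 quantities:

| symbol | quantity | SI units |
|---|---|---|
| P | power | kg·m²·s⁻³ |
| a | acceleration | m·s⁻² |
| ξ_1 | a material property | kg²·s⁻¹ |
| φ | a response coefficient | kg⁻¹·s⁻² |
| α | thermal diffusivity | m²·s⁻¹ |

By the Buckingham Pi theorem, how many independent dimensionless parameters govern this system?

2

There are 5 variables and 3 base dimensions (M, L, T).
The dimension matrix has rank 3.
Independent dimensionless groups: 5 − 3 = 2.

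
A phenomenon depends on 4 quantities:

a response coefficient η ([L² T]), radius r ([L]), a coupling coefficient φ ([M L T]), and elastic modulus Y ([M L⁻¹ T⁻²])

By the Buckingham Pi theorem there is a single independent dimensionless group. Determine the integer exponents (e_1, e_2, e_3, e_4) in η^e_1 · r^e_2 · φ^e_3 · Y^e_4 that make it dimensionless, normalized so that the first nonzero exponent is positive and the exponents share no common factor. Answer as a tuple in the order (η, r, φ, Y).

(3, -4, -1, 1)

M: e_1·(0) + e_2·(0) + e_3·(1) + e_4·(1) = 0
L: e_1·(2) + e_2·(1) + e_3·(1) + e_4·(-1) = 0
T: e_1·(1) + e_2·(0) + e_3·(1) + e_4·(-2) = 0
Solving this homogeneous linear system for the smallest-integer solution (first nonzero entry positive) gives (3, -4, -1, 1).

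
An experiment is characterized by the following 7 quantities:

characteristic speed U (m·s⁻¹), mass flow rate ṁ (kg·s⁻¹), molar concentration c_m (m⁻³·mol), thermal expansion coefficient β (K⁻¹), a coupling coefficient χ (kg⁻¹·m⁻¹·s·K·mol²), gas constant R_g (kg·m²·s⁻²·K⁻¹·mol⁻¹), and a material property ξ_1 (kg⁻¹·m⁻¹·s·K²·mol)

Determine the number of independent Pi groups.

There are 7 variables and 5 base dimensions (M, L, T, Θ, N).
The dimension matrix has rank 5.
Independent dimensionless groups: 7 − 5 = 2.

2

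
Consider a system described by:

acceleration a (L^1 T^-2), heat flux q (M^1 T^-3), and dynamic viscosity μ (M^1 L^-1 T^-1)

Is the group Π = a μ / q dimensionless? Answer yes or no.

Sum the exponent of each base dimension across the product:
  M: [a]_M − [q]_M + [μ]_M = (0) − (1) + (1) = 0
  L: [a]_L − [q]_L + [μ]_L = (1) − (0) + (-1) = 0
  T: [a]_T − [q]_T + [μ]_T = (-2) − (-3) + (-1) = 0
All base exponents vanish — dimensionless.

yes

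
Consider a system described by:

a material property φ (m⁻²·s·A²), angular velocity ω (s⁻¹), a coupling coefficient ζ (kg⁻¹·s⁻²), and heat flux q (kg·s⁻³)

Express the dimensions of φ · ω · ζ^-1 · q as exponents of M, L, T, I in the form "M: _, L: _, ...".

M: 2, L: -2, T: -1, I: 2

Collect each base-dimension exponent across the product:
  M: (0) + (0) − (-1) + (1) = 2
  L: (-2) + (0) − (0) + (0) = -2
  T: (1) + (-1) − (-2) + (-3) = -1
  I: (2) + (0) − (0) + (0) = 2
So the dimensions are [M² L⁻² T⁻¹ I²].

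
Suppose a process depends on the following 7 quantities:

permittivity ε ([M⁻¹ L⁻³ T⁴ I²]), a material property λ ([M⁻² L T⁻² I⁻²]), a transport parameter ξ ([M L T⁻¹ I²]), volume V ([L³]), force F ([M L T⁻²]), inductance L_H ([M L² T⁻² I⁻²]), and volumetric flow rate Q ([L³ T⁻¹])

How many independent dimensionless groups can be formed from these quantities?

3

There are 7 variables and 4 base dimensions (M, L, T, I).
The dimension matrix has rank 4.
Independent dimensionless groups: 7 − 4 = 3.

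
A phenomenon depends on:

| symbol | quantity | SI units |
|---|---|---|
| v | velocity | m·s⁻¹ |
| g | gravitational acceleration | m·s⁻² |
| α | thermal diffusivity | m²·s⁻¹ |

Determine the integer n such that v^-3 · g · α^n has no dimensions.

Balance the L exponent: (2)·n from α, plus −3·(1) + (1) = -2 from the rest, must sum to zero.
2n − 2 = 0, so n = 1.

1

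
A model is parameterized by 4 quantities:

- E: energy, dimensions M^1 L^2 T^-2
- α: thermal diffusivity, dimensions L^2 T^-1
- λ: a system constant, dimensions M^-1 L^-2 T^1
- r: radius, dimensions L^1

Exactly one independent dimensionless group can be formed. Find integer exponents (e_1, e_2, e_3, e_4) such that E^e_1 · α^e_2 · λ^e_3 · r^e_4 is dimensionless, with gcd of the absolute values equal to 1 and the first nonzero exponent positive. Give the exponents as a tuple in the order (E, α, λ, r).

(1, -1, 1, 2)

M: e_1·(1) + e_2·(0) + e_3·(-1) + e_4·(0) = 0
L: e_1·(2) + e_2·(2) + e_3·(-2) + e_4·(1) = 0
T: e_1·(-2) + e_2·(-1) + e_3·(1) + e_4·(0) = 0
Solving this homogeneous linear system for the smallest-integer solution (first nonzero entry positive) gives (1, -1, 1, 2).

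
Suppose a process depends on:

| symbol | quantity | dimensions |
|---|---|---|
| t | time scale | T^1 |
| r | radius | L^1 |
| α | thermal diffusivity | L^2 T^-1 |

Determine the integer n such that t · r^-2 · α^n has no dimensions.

Balance the L exponent: (2)·n from α, plus (0) − 2·(1) = -2 from the rest, must sum to zero.
2n − 2 = 0, so n = 1.

1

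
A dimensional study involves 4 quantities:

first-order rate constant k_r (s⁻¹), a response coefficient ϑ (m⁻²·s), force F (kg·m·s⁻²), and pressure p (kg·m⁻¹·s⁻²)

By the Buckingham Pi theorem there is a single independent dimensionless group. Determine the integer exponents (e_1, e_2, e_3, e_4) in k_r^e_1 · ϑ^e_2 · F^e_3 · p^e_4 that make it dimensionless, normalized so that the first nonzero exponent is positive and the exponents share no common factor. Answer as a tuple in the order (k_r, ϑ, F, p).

M: e_1·(0) + e_2·(0) + e_3·(1) + e_4·(1) = 0
L: e_1·(0) + e_2·(-2) + e_3·(1) + e_4·(-1) = 0
T: e_1·(-1) + e_2·(1) + e_3·(-2) + e_4·(-2) = 0
Solving this homogeneous linear system for the smallest-integer solution (first nonzero entry positive) gives (1, 1, 1, -1).

(1, 1, 1, -1)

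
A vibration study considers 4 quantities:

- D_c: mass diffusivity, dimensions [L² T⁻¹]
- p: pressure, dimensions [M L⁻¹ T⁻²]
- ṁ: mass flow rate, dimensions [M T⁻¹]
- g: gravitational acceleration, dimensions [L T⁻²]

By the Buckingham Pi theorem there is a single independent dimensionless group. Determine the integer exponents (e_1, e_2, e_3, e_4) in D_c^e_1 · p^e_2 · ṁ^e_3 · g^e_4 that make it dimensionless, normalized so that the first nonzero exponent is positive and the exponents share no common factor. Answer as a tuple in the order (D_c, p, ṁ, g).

(1, 1, -1, -1)

M: e_1·(0) + e_2·(1) + e_3·(1) + e_4·(0) = 0
L: e_1·(2) + e_2·(-1) + e_3·(0) + e_4·(1) = 0
T: e_1·(-1) + e_2·(-2) + e_3·(-1) + e_4·(-2) = 0
Solving this homogeneous linear system for the smallest-integer solution (first nonzero entry positive) gives (1, 1, -1, -1).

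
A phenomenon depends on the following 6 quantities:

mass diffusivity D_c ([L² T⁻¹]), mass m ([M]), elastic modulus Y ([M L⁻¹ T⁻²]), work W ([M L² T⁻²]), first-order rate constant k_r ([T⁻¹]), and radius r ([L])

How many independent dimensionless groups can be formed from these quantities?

There are 6 variables and 3 base dimensions (M, L, T).
The dimension matrix has rank 3.
Independent dimensionless groups: 6 − 3 = 3.

3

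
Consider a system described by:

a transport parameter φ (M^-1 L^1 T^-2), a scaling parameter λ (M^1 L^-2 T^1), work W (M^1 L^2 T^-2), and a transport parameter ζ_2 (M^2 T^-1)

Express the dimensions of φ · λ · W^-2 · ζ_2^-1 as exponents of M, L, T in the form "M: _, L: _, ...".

Collect each base-dimension exponent across the product:
  M: (-1) + (1) − 2·(1) − (2) = -4
  L: (1) + (-2) − 2·(2) − (0) = -5
  T: (-2) + (1) − 2·(-2) − (-1) = 4
So the dimensions are [M⁻⁴ L⁻⁵ T⁴].

M: -4, L: -5, T: 4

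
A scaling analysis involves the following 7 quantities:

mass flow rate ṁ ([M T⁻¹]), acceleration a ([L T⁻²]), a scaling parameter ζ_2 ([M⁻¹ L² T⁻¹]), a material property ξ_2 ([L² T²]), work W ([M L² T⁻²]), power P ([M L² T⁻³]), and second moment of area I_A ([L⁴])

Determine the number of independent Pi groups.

There are 7 variables and 3 base dimensions (M, L, T).
The dimension matrix has rank 3.
Independent dimensionless groups: 7 − 3 = 4.

4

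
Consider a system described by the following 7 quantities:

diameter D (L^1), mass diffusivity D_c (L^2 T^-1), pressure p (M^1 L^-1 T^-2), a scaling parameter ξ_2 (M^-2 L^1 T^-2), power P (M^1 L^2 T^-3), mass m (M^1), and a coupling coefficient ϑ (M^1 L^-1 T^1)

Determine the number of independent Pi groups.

4

There are 7 variables and 3 base dimensions (M, L, T).
The dimension matrix has rank 3.
Independent dimensionless groups: 7 − 3 = 4.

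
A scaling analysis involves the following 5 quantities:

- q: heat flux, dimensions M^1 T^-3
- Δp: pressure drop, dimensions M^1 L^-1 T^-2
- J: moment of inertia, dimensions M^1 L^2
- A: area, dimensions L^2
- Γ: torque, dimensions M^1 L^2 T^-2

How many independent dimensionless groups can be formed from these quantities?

There are 5 variables and 3 base dimensions (M, L, T).
The dimension matrix has rank 3.
Independent dimensionless groups: 5 − 3 = 2.

2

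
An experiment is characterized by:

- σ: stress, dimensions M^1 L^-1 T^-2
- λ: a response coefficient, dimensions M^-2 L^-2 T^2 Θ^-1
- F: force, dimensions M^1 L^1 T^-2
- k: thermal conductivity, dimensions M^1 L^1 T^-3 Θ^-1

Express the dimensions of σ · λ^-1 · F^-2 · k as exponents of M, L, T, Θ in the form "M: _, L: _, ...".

M: 2, L: 0, T: -3, Θ: 0

Collect each base-dimension exponent across the product:
  M: (1) − (-2) − 2·(1) + (1) = 2
  L: (-1) − (-2) − 2·(1) + (1) = 0
  T: (-2) − (2) − 2·(-2) + (-3) = -3
  Θ: (0) − (-1) − 2·(0) + (-1) = 0
So the dimensions are [M² T⁻³].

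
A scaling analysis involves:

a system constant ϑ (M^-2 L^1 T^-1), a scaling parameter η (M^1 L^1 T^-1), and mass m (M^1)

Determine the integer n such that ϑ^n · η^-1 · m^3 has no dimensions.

1

Balance the M exponent: (-2)·n from ϑ, plus −(1) + 3·(1) = 2 from the rest, must sum to zero.
-2n + 2 = 0, so n = 1.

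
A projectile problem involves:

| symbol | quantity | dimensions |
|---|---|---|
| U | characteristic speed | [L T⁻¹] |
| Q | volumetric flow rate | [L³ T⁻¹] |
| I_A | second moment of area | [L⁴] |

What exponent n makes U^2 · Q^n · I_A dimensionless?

Balance the L exponent: (3)·n from Q, plus 2·(1) + (4) = 6 from the rest, must sum to zero.
3n + 6 = 0, so n = -2.

-2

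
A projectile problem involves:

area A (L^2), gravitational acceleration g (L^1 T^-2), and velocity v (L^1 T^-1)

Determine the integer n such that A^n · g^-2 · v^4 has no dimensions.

-1

Balance the L exponent: (2)·n from A, plus −2·(1) + 4·(1) = 2 from the rest, must sum to zero.
2n + 2 = 0, so n = -1.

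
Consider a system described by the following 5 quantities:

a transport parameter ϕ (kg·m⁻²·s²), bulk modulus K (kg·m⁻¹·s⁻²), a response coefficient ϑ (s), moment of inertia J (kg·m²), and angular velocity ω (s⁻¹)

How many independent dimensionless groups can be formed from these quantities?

2

There are 5 variables and 3 base dimensions (M, L, T).
The dimension matrix has rank 3.
Independent dimensionless groups: 5 − 3 = 2.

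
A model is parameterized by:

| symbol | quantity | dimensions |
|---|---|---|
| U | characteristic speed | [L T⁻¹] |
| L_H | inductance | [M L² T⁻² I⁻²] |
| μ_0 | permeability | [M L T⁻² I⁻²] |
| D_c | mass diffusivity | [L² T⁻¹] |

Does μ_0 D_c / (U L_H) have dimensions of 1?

yes

Sum the exponent of each base dimension across the product:
  M: −[U]_M − [L_H]_M + [μ_0]_M + [D_c]_M = −(0) − (1) + (1) + (0) = 0
  L: −[U]_L − [L_H]_L + [μ_0]_L + [D_c]_L = −(1) − (2) + (1) + (2) = 0
  T: −[U]_T − [L_H]_T + [μ_0]_T + [D_c]_T = −(-1) − (-2) + (-2) + (-1) = 0
  I: −[U]_I − [L_H]_I + [μ_0]_I + [D_c]_I = −(0) − (-2) + (-2) + (0) = 0
All base exponents vanish — dimensionless.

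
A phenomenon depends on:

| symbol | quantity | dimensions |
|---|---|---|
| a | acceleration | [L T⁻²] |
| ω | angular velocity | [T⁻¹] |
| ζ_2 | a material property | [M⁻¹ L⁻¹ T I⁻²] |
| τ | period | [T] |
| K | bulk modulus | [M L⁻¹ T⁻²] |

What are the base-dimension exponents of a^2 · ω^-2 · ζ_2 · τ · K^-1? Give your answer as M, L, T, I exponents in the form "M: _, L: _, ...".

M: -2, L: 2, T: 2, I: -2

Collect each base-dimension exponent across the product:
  M: 2·(0) − 2·(0) + (-1) + (0) − (1) = -2
  L: 2·(1) − 2·(0) + (-1) + (0) − (-1) = 2
  T: 2·(-2) − 2·(-1) + (1) + (1) − (-2) = 2
  I: 2·(0) − 2·(0) + (-2) + (0) − (0) = -2
So the dimensions are [M⁻² L² T² I⁻²].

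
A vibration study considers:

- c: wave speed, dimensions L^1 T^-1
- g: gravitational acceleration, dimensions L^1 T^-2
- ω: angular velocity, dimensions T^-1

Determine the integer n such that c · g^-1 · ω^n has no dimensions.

1

Balance the T exponent: (-1)·n from ω, plus (-1) − (-2) = 1 from the rest, must sum to zero.
−n + 1 = 0, so n = 1.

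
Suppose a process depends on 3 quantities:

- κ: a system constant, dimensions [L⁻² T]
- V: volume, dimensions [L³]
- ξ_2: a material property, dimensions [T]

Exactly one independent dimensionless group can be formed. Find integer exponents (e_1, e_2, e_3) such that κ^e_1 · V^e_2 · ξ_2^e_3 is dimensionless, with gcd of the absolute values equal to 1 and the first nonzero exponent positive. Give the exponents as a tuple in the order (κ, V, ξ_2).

(3, 2, -3)

L: e_1·(-2) + e_2·(3) + e_3·(0) = 0
T: e_1·(1) + e_2·(0) + e_3·(1) = 0
Solving this homogeneous linear system for the smallest-integer solution (first nonzero entry positive) gives (3, 2, -3).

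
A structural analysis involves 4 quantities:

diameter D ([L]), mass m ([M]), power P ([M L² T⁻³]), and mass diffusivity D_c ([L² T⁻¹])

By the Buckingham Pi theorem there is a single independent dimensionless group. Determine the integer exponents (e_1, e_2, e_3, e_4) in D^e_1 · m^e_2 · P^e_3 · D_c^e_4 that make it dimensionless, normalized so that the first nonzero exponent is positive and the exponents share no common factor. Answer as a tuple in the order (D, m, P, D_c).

M: e_1·(0) + e_2·(1) + e_3·(1) + e_4·(0) = 0
L: e_1·(1) + e_2·(0) + e_3·(2) + e_4·(2) = 0
T: e_1·(0) + e_2·(0) + e_3·(-3) + e_4·(-1) = 0
Solving this homogeneous linear system for the smallest-integer solution (first nonzero entry positive) gives (4, -1, 1, -3).

(4, -1, 1, -3)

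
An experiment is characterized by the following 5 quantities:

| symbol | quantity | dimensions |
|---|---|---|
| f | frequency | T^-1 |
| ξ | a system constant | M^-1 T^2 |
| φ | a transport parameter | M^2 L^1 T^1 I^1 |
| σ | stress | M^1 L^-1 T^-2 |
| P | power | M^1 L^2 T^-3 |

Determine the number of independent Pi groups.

1

There are 5 variables and 4 base dimensions (M, L, T, I).
The dimension matrix has rank 4.
Independent dimensionless groups: 5 − 4 = 1.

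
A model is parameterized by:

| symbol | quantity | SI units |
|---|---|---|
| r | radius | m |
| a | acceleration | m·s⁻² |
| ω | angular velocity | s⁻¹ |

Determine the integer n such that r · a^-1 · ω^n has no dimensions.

Balance the T exponent: (-1)·n from ω, plus (0) − (-2) = 2 from the rest, must sum to zero.
−n + 2 = 0, so n = 2.

2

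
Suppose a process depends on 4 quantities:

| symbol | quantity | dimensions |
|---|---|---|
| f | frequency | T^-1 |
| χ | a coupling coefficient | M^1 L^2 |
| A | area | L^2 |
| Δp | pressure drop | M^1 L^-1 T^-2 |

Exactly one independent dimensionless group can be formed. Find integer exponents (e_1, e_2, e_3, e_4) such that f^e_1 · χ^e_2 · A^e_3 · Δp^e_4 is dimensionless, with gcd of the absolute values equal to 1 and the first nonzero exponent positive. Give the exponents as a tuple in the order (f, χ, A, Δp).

(4, 2, -3, -2)

M: e_1·(0) + e_2·(1) + e_3·(0) + e_4·(1) = 0
L: e_1·(0) + e_2·(2) + e_3·(2) + e_4·(-1) = 0
T: e_1·(-1) + e_2·(0) + e_3·(0) + e_4·(-2) = 0
Solving this homogeneous linear system for the smallest-integer solution (first nonzero entry positive) gives (4, 2, -3, -2).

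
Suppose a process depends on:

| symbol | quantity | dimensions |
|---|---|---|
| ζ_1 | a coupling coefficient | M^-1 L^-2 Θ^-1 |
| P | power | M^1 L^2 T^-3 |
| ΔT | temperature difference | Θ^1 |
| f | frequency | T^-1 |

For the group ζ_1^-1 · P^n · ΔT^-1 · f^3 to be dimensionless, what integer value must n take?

-1

Balance the M exponent: (1)·n from P, plus −(-1) − (0) + 3·(0) = 1 from the rest, must sum to zero.
n + 1 = 0, so n = -1.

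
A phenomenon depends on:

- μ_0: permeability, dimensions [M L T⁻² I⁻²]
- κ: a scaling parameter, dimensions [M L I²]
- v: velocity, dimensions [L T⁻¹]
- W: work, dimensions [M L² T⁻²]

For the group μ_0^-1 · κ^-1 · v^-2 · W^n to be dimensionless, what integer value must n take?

2

Balance the M exponent: (1)·n from W, plus −(1) − (1) − 2·(0) = -2 from the rest, must sum to zero.
n − 2 = 0, so n = 2.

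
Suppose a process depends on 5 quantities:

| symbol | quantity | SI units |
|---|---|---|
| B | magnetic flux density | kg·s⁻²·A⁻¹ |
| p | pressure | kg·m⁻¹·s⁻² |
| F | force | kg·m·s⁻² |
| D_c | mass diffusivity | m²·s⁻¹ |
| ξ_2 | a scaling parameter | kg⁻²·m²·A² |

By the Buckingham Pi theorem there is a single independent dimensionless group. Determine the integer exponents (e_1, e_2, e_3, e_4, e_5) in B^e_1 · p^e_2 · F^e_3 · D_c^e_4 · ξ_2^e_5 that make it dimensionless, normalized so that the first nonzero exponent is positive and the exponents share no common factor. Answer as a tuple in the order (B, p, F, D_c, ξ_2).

(2, -3, 3, -4, 1)

M: e_1·(1) + e_2·(1) + e_3·(1) + e_4·(0) + e_5·(-2) = 0
L: e_1·(0) + e_2·(-1) + e_3·(1) + e_4·(2) + e_5·(2) = 0
T: e_1·(-2) + e_2·(-2) + e_3·(-2) + e_4·(-1) + e_5·(0) = 0
I: e_1·(-1) + e_2·(0) + e_3·(0) + e_4·(0) + e_5·(2) = 0
Solving this homogeneous linear system for the smallest-integer solution (first nonzero entry positive) gives (2, -3, 3, -4, 1).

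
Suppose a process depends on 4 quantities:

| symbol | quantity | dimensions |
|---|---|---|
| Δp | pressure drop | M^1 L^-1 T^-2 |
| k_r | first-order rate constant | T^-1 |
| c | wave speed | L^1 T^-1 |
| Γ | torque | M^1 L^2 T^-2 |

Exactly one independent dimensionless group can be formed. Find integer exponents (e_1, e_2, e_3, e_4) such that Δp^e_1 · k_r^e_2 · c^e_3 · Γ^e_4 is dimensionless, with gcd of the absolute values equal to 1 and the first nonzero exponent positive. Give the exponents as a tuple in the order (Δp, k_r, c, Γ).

(1, -3, 3, -1)

M: e_1·(1) + e_2·(0) + e_3·(0) + e_4·(1) = 0
L: e_1·(-1) + e_2·(0) + e_3·(1) + e_4·(2) = 0
T: e_1·(-2) + e_2·(-1) + e_3·(-1) + e_4·(-2) = 0
Solving this homogeneous linear system for the smallest-integer solution (first nonzero entry positive) gives (1, -3, 3, -1).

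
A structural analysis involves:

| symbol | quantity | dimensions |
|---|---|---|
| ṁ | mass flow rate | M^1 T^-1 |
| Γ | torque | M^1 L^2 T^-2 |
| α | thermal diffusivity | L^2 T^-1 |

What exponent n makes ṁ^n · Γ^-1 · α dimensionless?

1

Balance the M exponent: (1)·n from ṁ, plus −(1) + (0) = -1 from the rest, must sum to zero.
n − 1 = 0, so n = 1.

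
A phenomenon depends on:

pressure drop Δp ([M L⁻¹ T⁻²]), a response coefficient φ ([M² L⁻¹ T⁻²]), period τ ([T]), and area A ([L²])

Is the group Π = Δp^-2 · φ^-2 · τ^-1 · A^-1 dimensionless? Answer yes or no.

no

Sum the exponent of each base dimension across the product:
  M: −2·[Δp]_M − 2·[φ]_M − [τ]_M − [A]_M = −2·(1) − 2·(2) − (0) − (0) = -6
  L: −2·[Δp]_L − 2·[φ]_L − [τ]_L − [A]_L = −2·(-1) − 2·(-1) − (0) − (2) = 2
  T: −2·[Δp]_T − 2·[φ]_T − [τ]_T − [A]_T = −2·(-2) − 2·(-2) − (1) − (0) = 7
Net dimensions [M⁻⁶ L² T⁷] ≠ [1] — not dimensionless.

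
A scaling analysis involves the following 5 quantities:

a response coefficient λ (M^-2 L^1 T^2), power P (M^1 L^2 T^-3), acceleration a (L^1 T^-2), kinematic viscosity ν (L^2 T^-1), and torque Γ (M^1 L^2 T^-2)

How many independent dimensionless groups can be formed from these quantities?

2

There are 5 variables and 3 base dimensions (M, L, T).
The dimension matrix has rank 3.
Independent dimensionless groups: 5 − 3 = 2.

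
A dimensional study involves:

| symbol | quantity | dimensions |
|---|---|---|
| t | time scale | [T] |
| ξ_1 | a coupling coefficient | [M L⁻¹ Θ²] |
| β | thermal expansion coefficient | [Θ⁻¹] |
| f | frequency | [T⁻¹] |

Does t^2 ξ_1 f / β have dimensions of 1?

Sum the exponent of each base dimension across the product:
  M: 2·[t]_M + [ξ_1]_M − [β]_M + [f]_M = 2·(0) + (1) − (0) + (0) = 1
  L: 2·[t]_L + [ξ_1]_L − [β]_L + [f]_L = 2·(0) + (-1) − (0) + (0) = -1
  T: 2·[t]_T + [ξ_1]_T − [β]_T + [f]_T = 2·(1) + (0) − (0) + (-1) = 1
  Θ: 2·[t]_Θ + [ξ_1]_Θ − [β]_Θ + [f]_Θ = 2·(0) + (2) − (-1) + (0) = 3
Net dimensions [M L⁻¹ T Θ³] ≠ [1] — not dimensionless.

no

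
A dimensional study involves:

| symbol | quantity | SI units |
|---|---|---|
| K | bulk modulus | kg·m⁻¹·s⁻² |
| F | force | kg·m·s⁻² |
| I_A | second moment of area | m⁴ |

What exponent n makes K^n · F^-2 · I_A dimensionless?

Balance the M exponent: (1)·n from K, plus −2·(1) + (0) = -2 from the rest, must sum to zero.
n − 2 = 0, so n = 2.

2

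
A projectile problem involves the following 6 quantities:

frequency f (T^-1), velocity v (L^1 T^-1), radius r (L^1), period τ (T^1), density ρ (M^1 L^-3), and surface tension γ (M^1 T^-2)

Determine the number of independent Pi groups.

3

There are 6 variables and 3 base dimensions (M, L, T).
The dimension matrix has rank 3.
Independent dimensionless groups: 6 − 3 = 3.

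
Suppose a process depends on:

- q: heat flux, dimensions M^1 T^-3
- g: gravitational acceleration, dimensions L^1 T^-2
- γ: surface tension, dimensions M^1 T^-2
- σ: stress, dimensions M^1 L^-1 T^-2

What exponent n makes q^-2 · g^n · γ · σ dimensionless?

1

Balance the L exponent: (1)·n from g, plus −2·(0) + (0) + (-1) = -1 from the rest, must sum to zero.
n − 1 = 0, so n = 1.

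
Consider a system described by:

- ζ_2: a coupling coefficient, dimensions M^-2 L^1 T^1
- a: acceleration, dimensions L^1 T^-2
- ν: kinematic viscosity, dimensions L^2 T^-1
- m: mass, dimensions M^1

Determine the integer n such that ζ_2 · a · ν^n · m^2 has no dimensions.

-1

Balance the L exponent: (2)·n from ν, plus (1) + (1) + 2·(0) = 2 from the rest, must sum to zero.
2n + 2 = 0, so n = -1.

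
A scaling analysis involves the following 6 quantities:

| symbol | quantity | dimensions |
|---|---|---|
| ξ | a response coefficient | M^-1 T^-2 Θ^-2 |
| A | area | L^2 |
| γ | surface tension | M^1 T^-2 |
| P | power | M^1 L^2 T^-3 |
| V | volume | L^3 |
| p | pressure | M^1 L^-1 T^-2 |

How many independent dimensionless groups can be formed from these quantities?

There are 6 variables and 4 base dimensions (M, L, T, Θ).
The dimension matrix has rank 4.
Independent dimensionless groups: 6 − 4 = 2.

2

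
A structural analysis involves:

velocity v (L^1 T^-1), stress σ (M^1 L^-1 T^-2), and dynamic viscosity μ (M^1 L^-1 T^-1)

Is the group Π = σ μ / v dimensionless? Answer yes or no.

no

Sum the exponent of each base dimension across the product:
  M: −[v]_M + [σ]_M + [μ]_M = −(0) + (1) + (1) = 2
  L: −[v]_L + [σ]_L + [μ]_L = −(1) + (-1) + (-1) = -3
  T: −[v]_T + [σ]_T + [μ]_T = −(-1) + (-2) + (-1) = -2
Net dimensions [M² L⁻³ T⁻²] ≠ [1] — not dimensionless.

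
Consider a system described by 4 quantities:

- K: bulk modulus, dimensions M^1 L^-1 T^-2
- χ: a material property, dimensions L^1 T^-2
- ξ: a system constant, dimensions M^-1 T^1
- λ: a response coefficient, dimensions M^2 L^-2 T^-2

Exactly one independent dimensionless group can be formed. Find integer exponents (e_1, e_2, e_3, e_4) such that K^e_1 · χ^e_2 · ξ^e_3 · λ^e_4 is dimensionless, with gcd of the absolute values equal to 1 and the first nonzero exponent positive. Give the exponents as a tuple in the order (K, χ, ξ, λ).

(4, -2, -2, -3)

M: e_1·(1) + e_2·(0) + e_3·(-1) + e_4·(2) = 0
L: e_1·(-1) + e_2·(1) + e_3·(0) + e_4·(-2) = 0
T: e_1·(-2) + e_2·(-2) + e_3·(1) + e_4·(-2) = 0
Solving this homogeneous linear system for the smallest-integer solution (first nonzero entry positive) gives (4, -2, -2, -3).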